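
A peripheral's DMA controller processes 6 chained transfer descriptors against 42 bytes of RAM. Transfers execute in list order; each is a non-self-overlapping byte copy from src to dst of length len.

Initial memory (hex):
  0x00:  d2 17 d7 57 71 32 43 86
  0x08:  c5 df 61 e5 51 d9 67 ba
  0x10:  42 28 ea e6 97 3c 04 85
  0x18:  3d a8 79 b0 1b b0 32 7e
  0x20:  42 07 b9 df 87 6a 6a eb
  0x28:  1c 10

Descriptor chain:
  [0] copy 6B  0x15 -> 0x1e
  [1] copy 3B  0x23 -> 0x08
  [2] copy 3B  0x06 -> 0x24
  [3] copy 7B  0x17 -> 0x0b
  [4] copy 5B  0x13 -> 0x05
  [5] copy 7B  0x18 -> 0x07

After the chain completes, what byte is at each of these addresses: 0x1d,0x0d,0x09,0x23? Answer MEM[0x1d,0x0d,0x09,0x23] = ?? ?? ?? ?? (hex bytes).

D0: mem[0x1e..0x23] <- [3c 04 85 3d a8 79]
D1: mem[0x08..0x0a] <- [79 87 6a]
D2: mem[0x24..0x26] <- [43 86 79]
D3: mem[0x0b..0x11] <- [85 3d a8 79 b0 1b b0]
D4: mem[0x05..0x09] <- [e6 97 3c 04 85]
D5: mem[0x07..0x0d] <- [3d a8 79 b0 1b b0 3c]
query mem[0x1d]=0xb0, mem[0x0d]=0x3c, mem[0x09]=0x79, mem[0x23]=0x79

MEM[0x1d,0x0d,0x09,0x23] = b0 3c 79 79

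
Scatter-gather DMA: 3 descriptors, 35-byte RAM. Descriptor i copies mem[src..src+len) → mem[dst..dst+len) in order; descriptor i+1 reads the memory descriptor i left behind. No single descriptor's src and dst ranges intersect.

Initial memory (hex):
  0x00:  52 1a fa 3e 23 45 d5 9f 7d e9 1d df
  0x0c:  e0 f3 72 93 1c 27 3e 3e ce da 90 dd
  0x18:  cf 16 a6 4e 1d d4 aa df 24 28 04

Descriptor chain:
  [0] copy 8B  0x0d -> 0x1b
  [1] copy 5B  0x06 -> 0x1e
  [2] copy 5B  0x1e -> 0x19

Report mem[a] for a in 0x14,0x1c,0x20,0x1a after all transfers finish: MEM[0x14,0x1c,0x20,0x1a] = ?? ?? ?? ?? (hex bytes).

#0 dst[0x1b+8] := {0xf3,0x72,0x93,0x1c,0x27,0x3e,0x3e,0xce}
#1 dst[0x1e+5] := {0xd5,0x9f,0x7d,0xe9,0x1d}
#2 dst[0x19+5] := {0xd5,0x9f,0x7d,0xe9,0x1d}
query mem[0x14]=0xce, mem[0x1c]=0xe9, mem[0x20]=0x7d, mem[0x1a]=0x9f

MEM[0x14,0x1c,0x20,0x1a] = ce e9 7d 9f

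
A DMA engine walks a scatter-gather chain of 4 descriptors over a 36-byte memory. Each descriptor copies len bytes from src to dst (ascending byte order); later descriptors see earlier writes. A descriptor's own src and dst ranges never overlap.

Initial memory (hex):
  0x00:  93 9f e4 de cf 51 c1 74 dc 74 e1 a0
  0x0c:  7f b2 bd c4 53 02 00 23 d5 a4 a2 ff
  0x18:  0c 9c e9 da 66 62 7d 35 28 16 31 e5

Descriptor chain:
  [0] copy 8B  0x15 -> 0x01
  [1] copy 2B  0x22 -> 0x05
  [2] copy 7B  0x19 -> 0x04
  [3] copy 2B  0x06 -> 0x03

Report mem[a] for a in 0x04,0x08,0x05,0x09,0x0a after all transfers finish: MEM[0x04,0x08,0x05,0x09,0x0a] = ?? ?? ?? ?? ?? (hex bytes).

D0: mem[0x01..0x08] <- [a4 a2 ff 0c 9c e9 da 66]
D1: mem[0x05..0x06] <- [31 e5]
D2: mem[0x04..0x0a] <- [9c e9 da 66 62 7d 35]
D3: mem[0x03..0x04] <- [da 66]
query mem[0x04]=0x66, mem[0x08]=0x62, mem[0x05]=0xe9, mem[0x09]=0x7d, mem[0x0a]=0x35

MEM[0x04,0x08,0x05,0x09,0x0a] = 66 62 e9 7d 35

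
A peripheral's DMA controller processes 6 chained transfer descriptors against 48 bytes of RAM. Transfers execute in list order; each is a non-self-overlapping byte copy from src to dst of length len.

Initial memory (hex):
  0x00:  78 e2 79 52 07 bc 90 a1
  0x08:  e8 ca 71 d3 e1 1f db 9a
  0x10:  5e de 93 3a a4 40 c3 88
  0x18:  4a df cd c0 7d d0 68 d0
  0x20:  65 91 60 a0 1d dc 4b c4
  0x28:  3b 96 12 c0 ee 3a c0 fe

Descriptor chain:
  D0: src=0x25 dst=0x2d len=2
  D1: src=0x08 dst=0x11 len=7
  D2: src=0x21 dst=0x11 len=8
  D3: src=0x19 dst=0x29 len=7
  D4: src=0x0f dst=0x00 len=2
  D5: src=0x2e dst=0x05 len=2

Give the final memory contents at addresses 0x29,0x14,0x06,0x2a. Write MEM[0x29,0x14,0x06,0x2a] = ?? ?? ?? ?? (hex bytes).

MEM[0x29,0x14,0x06,0x2a] = df 1d d0 cd

#0 dst[0x2d+2] := {0xdc,0x4b}
#1 dst[0x11+7] := {0xe8,0xca,0x71,0xd3,0xe1,0x1f,0xdb}
#2 dst[0x11+8] := {0x91,0x60,0xa0,0x1d,0xdc,0x4b,0xc4,0x3b}
#3 dst[0x29+7] := {0xdf,0xcd,0xc0,0x7d,0xd0,0x68,0xd0}
#4 dst[0x00+2] := {0x9a,0x5e}
#5 dst[0x05+2] := {0x68,0xd0}
query mem[0x29]=0xdf, mem[0x14]=0x1d, mem[0x06]=0xd0, mem[0x2a]=0xcd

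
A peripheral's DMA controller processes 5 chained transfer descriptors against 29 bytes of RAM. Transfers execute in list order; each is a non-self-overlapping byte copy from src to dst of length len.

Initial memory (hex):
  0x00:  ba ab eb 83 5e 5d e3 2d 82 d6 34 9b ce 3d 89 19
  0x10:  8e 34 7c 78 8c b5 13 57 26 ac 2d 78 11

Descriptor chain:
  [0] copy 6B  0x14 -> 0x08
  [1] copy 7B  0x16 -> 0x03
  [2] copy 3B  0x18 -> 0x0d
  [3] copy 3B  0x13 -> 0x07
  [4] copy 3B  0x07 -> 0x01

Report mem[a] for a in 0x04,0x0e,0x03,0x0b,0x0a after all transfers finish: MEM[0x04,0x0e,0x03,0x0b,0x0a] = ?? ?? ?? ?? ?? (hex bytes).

D0: mem[0x08..0x0d] <- [8c b5 13 57 26 ac]
D1: mem[0x03..0x09] <- [13 57 26 ac 2d 78 11]
D2: mem[0x0d..0x0f] <- [26 ac 2d]
D3: mem[0x07..0x09] <- [78 8c b5]
D4: mem[0x01..0x03] <- [78 8c b5]
query mem[0x04]=0x57, mem[0x0e]=0xac, mem[0x03]=0xb5, mem[0x0b]=0x57, mem[0x0a]=0x13

MEM[0x04,0x0e,0x03,0x0b,0x0a] = 57 ac b5 57 13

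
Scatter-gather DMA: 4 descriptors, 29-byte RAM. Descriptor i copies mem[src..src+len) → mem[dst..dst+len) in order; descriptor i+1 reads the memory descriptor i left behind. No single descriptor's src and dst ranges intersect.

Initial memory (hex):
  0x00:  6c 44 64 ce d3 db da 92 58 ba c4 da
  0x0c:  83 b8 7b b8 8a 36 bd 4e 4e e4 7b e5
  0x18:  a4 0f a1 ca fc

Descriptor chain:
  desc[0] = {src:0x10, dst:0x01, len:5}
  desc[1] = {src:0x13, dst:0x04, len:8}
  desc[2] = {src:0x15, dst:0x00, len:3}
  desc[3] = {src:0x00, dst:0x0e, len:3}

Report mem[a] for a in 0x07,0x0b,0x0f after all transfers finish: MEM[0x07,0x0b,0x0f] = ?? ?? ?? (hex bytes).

  after D0: wrote 5B at 0x01 = 8a36bd4e4e
  after D1: wrote 8B at 0x04 = 4e4ee47be5a40fa1
  after D2: wrote 3B at 0x00 = e47be5
  after D3: wrote 3B at 0x0e = e47be5
query mem[0x07]=0x7b, mem[0x0b]=0xa1, mem[0x0f]=0x7b

MEM[0x07,0x0b,0x0f] = 7b a1 7b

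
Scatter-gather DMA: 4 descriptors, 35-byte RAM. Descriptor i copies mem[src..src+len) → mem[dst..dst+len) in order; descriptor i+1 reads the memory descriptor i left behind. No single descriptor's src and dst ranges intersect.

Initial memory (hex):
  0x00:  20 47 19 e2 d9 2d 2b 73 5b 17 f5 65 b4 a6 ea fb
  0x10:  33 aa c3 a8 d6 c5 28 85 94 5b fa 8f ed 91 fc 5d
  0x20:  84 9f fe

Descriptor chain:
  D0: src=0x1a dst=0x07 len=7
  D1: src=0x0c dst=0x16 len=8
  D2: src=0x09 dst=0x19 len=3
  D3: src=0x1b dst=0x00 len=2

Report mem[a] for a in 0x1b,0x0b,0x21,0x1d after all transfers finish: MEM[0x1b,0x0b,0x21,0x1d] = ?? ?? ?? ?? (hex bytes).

MEM[0x1b,0x0b,0x21,0x1d] = fc fc 9f a8

  after D0: wrote 7B at 0x07 = fa8fed91fc5d84
  after D1: wrote 8B at 0x16 = 5d84eafb33aac3a8
  after D2: wrote 3B at 0x19 = ed91fc
  after D3: wrote 2B at 0x00 = fcc3
query mem[0x1b]=0xfc, mem[0x0b]=0xfc, mem[0x21]=0x9f, mem[0x1d]=0xa8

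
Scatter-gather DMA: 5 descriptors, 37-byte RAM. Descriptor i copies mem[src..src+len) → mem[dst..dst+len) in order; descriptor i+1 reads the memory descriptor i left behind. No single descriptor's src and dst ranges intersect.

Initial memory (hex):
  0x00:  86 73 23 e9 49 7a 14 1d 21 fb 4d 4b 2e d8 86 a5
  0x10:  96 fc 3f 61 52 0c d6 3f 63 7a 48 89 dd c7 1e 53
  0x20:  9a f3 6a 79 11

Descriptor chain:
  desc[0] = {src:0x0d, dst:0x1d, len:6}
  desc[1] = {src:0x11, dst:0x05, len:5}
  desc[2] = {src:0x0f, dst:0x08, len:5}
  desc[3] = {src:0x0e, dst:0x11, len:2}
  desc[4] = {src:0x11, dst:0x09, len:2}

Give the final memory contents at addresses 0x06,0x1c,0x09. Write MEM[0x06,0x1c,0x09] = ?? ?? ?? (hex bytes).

  after D0: wrote 6B at 0x1d = d886a596fc3f
  after D1: wrote 5B at 0x05 = fc3f61520c
  after D2: wrote 5B at 0x08 = a596fc3f61
  after D3: wrote 2B at 0x11 = 86a5
  after D4: wrote 2B at 0x09 = 86a5
query mem[0x06]=0x3f, mem[0x1c]=0xdd, mem[0x09]=0x86

MEM[0x06,0x1c,0x09] = 3f dd 86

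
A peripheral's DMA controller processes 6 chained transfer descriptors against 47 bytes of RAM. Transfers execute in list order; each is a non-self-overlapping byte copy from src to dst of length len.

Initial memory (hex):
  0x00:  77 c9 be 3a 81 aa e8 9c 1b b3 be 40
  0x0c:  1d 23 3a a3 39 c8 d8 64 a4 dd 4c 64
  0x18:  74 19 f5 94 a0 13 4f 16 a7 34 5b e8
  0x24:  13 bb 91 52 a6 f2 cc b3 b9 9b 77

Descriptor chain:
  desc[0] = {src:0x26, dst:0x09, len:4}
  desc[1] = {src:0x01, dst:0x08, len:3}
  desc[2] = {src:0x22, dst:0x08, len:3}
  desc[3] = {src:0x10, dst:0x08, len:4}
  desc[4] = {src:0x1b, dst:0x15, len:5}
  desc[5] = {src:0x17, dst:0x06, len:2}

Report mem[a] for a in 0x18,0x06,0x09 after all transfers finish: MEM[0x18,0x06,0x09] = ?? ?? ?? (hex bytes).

#0 dst[0x09+4] := {0x91,0x52,0xa6,0xf2}
#1 dst[0x08+3] := {0xc9,0xbe,0x3a}
#2 dst[0x08+3] := {0x5b,0xe8,0x13}
#3 dst[0x08+4] := {0x39,0xc8,0xd8,0x64}
#4 dst[0x15+5] := {0x94,0xa0,0x13,0x4f,0x16}
#5 dst[0x06+2] := {0x13,0x4f}
query mem[0x18]=0x4f, mem[0x06]=0x13, mem[0x09]=0xc8

MEM[0x18,0x06,0x09] = 4f 13 c8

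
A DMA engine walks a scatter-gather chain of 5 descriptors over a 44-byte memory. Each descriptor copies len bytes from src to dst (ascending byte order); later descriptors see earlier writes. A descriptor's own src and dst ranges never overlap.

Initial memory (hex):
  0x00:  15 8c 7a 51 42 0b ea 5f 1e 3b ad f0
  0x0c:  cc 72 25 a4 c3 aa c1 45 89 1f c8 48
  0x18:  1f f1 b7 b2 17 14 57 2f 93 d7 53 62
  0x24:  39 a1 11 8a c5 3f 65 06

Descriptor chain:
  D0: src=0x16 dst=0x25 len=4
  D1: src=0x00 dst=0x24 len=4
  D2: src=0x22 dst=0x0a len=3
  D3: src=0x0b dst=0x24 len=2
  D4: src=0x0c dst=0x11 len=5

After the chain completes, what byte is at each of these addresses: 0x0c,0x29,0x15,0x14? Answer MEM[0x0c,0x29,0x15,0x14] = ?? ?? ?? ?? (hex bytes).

MEM[0x0c,0x29,0x15,0x14] = 15 3f c3 a4

#0 dst[0x25+4] := {0xc8,0x48,0x1f,0xf1}
#1 dst[0x24+4] := {0x15,0x8c,0x7a,0x51}
#2 dst[0x0a+3] := {0x53,0x62,0x15}
#3 dst[0x24+2] := {0x62,0x15}
#4 dst[0x11+5] := {0x15,0x72,0x25,0xa4,0xc3}
query mem[0x0c]=0x15, mem[0x29]=0x3f, mem[0x15]=0xc3, mem[0x14]=0xa4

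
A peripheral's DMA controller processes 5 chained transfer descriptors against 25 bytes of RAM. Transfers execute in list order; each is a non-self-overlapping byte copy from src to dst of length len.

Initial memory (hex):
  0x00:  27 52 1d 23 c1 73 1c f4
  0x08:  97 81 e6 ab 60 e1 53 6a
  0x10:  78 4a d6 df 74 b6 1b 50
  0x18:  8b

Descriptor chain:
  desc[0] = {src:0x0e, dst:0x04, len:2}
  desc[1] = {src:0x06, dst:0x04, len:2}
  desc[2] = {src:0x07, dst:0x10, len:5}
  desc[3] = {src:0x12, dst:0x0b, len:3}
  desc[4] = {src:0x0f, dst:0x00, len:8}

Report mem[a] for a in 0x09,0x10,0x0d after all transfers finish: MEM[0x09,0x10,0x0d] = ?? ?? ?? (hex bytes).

[0] 0x0e->0x04 len=2 : 53 6a
[1] 0x06->0x04 len=2 : 1c f4
[2] 0x07->0x10 len=5 : f4 97 81 e6 ab
[3] 0x12->0x0b len=3 : 81 e6 ab
[4] 0x0f->0x00 len=8 : 6a f4 97 81 e6 ab b6 1b
query mem[0x09]=0x81, mem[0x10]=0xf4, mem[0x0d]=0xab

MEM[0x09,0x10,0x0d] = 81 f4 ab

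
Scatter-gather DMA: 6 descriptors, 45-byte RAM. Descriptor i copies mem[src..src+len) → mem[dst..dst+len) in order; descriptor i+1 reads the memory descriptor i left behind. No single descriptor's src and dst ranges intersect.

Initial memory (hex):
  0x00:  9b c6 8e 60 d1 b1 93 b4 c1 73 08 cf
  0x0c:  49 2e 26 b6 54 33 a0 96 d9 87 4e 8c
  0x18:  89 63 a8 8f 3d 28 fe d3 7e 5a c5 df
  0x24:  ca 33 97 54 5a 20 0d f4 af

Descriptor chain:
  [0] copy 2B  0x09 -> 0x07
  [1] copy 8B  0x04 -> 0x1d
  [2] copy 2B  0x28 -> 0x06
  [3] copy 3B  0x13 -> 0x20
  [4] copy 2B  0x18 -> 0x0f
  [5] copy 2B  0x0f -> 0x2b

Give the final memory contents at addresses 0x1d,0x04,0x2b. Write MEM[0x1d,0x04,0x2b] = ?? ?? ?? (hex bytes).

  after D0: wrote 2B at 0x07 = 7308
  after D1: wrote 8B at 0x1d = d1b19373087308cf
  after D2: wrote 2B at 0x06 = 5a20
  after D3: wrote 3B at 0x20 = 96d987
  after D4: wrote 2B at 0x0f = 8963
  after D5: wrote 2B at 0x2b = 8963
query mem[0x1d]=0xd1, mem[0x04]=0xd1, mem[0x2b]=0x89

MEM[0x1d,0x04,0x2b] = d1 d1 89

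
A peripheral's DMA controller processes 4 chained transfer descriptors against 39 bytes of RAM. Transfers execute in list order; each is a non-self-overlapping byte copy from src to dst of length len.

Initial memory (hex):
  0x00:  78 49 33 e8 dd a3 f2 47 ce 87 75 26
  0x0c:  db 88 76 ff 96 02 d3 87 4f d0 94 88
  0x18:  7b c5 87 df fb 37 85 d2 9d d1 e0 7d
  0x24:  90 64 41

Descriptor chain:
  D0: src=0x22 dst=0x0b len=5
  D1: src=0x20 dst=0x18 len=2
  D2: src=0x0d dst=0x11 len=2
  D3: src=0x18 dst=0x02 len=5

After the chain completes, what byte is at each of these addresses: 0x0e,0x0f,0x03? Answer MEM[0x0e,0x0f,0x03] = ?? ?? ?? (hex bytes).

MEM[0x0e,0x0f,0x03] = 64 41 d1

[0] 0x22->0x0b len=5 : e0 7d 90 64 41
[1] 0x20->0x18 len=2 : 9d d1
[2] 0x0d->0x11 len=2 : 90 64
[3] 0x18->0x02 len=5 : 9d d1 87 df fb
query mem[0x0e]=0x64, mem[0x0f]=0x41, mem[0x03]=0xd1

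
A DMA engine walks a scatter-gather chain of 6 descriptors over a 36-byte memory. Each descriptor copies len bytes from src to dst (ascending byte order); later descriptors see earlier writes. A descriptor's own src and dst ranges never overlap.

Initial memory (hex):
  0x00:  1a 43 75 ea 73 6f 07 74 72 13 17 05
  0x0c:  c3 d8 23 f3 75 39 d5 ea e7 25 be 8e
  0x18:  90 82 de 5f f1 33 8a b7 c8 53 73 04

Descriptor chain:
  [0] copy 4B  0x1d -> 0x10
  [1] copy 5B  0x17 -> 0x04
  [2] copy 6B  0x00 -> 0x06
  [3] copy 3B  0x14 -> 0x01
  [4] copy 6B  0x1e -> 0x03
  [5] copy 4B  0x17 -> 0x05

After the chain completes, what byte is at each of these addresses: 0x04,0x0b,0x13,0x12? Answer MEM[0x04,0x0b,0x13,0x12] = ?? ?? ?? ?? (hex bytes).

#0 dst[0x10+4] := {0x33,0x8a,0xb7,0xc8}
#1 dst[0x04+5] := {0x8e,0x90,0x82,0xde,0x5f}
#2 dst[0x06+6] := {0x1a,0x43,0x75,0xea,0x8e,0x90}
#3 dst[0x01+3] := {0xe7,0x25,0xbe}
#4 dst[0x03+6] := {0x8a,0xb7,0xc8,0x53,0x73,0x04}
#5 dst[0x05+4] := {0x8e,0x90,0x82,0xde}
query mem[0x04]=0xb7, mem[0x0b]=0x90, mem[0x13]=0xc8, mem[0x12]=0xb7

MEM[0x04,0x0b,0x13,0x12] = b7 90 c8 b7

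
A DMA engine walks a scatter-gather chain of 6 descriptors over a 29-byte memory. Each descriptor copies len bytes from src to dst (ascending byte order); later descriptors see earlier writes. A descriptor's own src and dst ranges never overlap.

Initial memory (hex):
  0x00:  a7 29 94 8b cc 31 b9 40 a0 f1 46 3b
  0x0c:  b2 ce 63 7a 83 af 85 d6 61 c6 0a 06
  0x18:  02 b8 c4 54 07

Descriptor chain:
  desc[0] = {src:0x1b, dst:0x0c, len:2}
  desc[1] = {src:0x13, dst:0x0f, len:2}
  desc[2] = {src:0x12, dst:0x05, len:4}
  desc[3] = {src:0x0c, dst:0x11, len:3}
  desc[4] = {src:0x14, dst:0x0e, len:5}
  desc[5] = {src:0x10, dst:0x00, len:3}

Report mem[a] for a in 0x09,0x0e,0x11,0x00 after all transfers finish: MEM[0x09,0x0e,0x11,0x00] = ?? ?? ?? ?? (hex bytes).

MEM[0x09,0x0e,0x11,0x00] = f1 61 06 0a

D0: mem[0x0c..0x0d] <- [54 07]
D1: mem[0x0f..0x10] <- [d6 61]
D2: mem[0x05..0x08] <- [85 d6 61 c6]
D3: mem[0x11..0x13] <- [54 07 63]
D4: mem[0x0e..0x12] <- [61 c6 0a 06 02]
D5: mem[0x00..0x02] <- [0a 06 02]
query mem[0x09]=0xf1, mem[0x0e]=0x61, mem[0x11]=0x06, mem[0x00]=0x0a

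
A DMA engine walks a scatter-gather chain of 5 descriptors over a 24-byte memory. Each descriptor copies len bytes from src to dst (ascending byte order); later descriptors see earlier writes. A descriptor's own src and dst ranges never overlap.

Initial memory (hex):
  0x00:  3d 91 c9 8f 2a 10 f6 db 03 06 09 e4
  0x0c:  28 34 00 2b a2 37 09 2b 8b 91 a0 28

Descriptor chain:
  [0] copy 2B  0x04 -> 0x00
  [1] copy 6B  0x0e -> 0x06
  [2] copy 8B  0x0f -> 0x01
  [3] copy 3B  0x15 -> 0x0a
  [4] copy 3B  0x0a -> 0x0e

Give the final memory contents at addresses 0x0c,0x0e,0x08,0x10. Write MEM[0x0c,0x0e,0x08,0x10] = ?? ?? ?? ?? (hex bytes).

[0] 0x04->0x00 len=2 : 2a 10
[1] 0x0e->0x06 len=6 : 00 2b a2 37 09 2b
[2] 0x0f->0x01 len=8 : 2b a2 37 09 2b 8b 91 a0
[3] 0x15->0x0a len=3 : 91 a0 28
[4] 0x0a->0x0e len=3 : 91 a0 28
query mem[0x0c]=0x28, mem[0x0e]=0x91, mem[0x08]=0xa0, mem[0x10]=0x28

MEM[0x0c,0x0e,0x08,0x10] = 28 91 a0 28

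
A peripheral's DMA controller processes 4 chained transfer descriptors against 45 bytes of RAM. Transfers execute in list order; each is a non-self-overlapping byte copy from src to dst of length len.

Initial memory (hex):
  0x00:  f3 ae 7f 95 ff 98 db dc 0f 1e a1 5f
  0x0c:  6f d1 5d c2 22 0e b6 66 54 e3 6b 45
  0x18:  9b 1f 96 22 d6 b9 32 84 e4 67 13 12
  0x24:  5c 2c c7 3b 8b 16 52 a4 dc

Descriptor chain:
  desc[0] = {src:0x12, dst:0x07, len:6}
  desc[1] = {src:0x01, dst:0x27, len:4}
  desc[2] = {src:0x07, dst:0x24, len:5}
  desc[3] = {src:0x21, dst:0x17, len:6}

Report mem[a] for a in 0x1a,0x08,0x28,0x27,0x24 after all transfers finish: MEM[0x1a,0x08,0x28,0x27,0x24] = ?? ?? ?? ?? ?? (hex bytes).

MEM[0x1a,0x08,0x28,0x27,0x24] = b6 66 6b e3 b6

D0: mem[0x07..0x0c] <- [b6 66 54 e3 6b 45]
D1: mem[0x27..0x2a] <- [ae 7f 95 ff]
D2: mem[0x24..0x28] <- [b6 66 54 e3 6b]
D3: mem[0x17..0x1c] <- [67 13 12 b6 66 54]
query mem[0x1a]=0xb6, mem[0x08]=0x66, mem[0x28]=0x6b, mem[0x27]=0xe3, mem[0x24]=0xb6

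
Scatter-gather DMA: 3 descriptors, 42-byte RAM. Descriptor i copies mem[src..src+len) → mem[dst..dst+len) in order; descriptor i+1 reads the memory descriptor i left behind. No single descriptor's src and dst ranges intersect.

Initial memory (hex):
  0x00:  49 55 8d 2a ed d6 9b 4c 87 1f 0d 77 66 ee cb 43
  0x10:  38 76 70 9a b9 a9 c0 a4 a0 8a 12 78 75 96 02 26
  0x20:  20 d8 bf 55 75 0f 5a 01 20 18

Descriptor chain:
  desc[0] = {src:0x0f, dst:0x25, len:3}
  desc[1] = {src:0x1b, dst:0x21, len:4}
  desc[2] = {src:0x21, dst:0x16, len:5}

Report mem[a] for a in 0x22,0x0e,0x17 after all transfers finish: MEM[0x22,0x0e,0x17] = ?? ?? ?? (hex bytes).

  after D0: wrote 3B at 0x25 = 433876
  after D1: wrote 4B at 0x21 = 78759602
  after D2: wrote 5B at 0x16 = 7875960243
query mem[0x22]=0x75, mem[0x0e]=0xcb, mem[0x17]=0x75

MEM[0x22,0x0e,0x17] = 75 cb 75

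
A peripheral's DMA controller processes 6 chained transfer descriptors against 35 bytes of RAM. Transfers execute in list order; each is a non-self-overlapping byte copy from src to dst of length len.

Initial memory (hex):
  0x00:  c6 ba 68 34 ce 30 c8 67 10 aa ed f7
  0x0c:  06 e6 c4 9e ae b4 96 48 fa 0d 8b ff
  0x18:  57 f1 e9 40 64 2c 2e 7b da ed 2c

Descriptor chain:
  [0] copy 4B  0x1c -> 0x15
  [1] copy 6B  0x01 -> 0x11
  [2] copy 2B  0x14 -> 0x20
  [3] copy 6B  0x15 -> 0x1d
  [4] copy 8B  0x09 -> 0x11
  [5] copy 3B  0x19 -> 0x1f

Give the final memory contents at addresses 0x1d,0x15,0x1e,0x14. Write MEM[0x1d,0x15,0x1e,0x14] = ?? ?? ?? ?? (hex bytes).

MEM[0x1d,0x15,0x1e,0x14] = 30 e6 c8 06

[0] 0x1c->0x15 len=4 : 64 2c 2e 7b
[1] 0x01->0x11 len=6 : ba 68 34 ce 30 c8
[2] 0x14->0x20 len=2 : ce 30
[3] 0x15->0x1d len=6 : 30 c8 2e 7b f1 e9
[4] 0x09->0x11 len=8 : aa ed f7 06 e6 c4 9e ae
[5] 0x19->0x1f len=3 : f1 e9 40
query mem[0x1d]=0x30, mem[0x15]=0xe6, mem[0x1e]=0xc8, mem[0x14]=0x06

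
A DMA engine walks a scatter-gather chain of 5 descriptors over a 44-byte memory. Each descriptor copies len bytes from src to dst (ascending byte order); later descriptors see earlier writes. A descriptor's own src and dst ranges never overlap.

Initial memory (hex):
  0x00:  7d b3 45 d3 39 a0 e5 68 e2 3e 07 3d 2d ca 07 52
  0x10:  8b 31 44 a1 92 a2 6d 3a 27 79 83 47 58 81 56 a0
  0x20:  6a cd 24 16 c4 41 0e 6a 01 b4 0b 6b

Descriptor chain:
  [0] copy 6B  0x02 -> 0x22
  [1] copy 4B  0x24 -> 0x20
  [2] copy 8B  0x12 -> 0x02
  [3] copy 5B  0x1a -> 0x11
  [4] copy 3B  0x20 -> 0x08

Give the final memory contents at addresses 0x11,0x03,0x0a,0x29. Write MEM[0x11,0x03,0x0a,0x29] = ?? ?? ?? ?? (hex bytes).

  after D0: wrote 6B at 0x22 = 45d339a0e568
  after D1: wrote 4B at 0x20 = 39a0e568
  after D2: wrote 8B at 0x02 = 44a192a26d3a2779
  after D3: wrote 5B at 0x11 = 8347588156
  after D4: wrote 3B at 0x08 = 39a0e5
query mem[0x11]=0x83, mem[0x03]=0xa1, mem[0x0a]=0xe5, mem[0x29]=0xb4

MEM[0x11,0x03,0x0a,0x29] = 83 a1 e5 b4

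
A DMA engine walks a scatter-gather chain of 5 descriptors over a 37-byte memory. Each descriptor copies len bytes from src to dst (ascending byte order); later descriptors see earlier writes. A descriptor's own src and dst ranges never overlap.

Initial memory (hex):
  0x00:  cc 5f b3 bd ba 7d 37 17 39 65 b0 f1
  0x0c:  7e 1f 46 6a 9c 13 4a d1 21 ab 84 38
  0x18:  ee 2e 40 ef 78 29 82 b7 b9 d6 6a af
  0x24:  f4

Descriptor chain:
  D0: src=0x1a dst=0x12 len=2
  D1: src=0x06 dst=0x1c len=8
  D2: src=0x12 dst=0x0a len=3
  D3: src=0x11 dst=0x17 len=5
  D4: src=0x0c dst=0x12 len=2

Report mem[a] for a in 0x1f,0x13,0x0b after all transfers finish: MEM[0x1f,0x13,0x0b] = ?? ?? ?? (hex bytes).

#0 dst[0x12+2] := {0x40,0xef}
#1 dst[0x1c+8] := {0x37,0x17,0x39,0x65,0xb0,0xf1,0x7e,0x1f}
#2 dst[0x0a+3] := {0x40,0xef,0x21}
#3 dst[0x17+5] := {0x13,0x40,0xef,0x21,0xab}
#4 dst[0x12+2] := {0x21,0x1f}
query mem[0x1f]=0x65, mem[0x13]=0x1f, mem[0x0b]=0xef

MEM[0x1f,0x13,0x0b] = 65 1f ef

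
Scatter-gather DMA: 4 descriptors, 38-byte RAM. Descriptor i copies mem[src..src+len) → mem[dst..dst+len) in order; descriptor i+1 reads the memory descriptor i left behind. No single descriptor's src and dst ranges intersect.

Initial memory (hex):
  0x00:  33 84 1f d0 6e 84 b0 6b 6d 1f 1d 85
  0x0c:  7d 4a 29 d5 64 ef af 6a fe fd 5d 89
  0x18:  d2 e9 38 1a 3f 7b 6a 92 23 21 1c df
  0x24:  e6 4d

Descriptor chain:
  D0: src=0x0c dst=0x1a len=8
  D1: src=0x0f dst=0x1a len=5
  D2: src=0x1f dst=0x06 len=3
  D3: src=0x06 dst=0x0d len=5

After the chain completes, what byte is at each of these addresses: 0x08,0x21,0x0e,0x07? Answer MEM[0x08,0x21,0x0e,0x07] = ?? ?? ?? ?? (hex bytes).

#0 dst[0x1a+8] := {0x7d,0x4a,0x29,0xd5,0x64,0xef,0xaf,0x6a}
#1 dst[0x1a+5] := {0xd5,0x64,0xef,0xaf,0x6a}
#2 dst[0x06+3] := {0xef,0xaf,0x6a}
#3 dst[0x0d+5] := {0xef,0xaf,0x6a,0x1f,0x1d}
query mem[0x08]=0x6a, mem[0x21]=0x6a, mem[0x0e]=0xaf, mem[0x07]=0xaf

MEM[0x08,0x21,0x0e,0x07] = 6a 6a af af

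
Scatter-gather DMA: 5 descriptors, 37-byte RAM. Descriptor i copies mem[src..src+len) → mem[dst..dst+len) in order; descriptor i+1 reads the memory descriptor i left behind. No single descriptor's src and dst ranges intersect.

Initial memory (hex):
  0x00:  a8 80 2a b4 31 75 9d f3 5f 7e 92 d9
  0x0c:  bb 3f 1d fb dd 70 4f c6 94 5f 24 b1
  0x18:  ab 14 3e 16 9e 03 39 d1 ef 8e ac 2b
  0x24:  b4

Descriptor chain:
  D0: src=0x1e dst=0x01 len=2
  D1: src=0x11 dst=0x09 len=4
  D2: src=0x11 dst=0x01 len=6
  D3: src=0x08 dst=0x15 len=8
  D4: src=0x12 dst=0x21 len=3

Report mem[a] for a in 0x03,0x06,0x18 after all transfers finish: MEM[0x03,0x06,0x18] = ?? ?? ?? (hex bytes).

D0: mem[0x01..0x02] <- [39 d1]
D1: mem[0x09..0x0c] <- [70 4f c6 94]
D2: mem[0x01..0x06] <- [70 4f c6 94 5f 24]
D3: mem[0x15..0x1c] <- [5f 70 4f c6 94 3f 1d fb]
D4: mem[0x21..0x23] <- [4f c6 94]
query mem[0x03]=0xc6, mem[0x06]=0x24, mem[0x18]=0xc6

MEM[0x03,0x06,0x18] = c6 24 c6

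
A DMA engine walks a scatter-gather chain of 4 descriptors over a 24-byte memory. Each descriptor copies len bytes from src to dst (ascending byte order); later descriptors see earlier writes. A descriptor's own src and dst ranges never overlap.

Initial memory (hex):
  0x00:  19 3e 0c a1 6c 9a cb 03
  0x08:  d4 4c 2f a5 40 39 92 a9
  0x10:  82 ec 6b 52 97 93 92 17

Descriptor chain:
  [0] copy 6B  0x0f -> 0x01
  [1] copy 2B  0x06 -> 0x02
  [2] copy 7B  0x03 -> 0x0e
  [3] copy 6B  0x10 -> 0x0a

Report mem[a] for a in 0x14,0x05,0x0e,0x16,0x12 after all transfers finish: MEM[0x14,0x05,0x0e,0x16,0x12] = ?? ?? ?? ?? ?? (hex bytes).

MEM[0x14,0x05,0x0e,0x16,0x12] = 4c 52 4c 92 03

  after D0: wrote 6B at 0x01 = a982ec6b5297
  after D1: wrote 2B at 0x02 = 9703
  after D2: wrote 7B at 0x0e = 036b529703d44c
  after D3: wrote 6B at 0x0a = 529703d44c93
query mem[0x14]=0x4c, mem[0x05]=0x52, mem[0x0e]=0x4c, mem[0x16]=0x92, mem[0x12]=0x03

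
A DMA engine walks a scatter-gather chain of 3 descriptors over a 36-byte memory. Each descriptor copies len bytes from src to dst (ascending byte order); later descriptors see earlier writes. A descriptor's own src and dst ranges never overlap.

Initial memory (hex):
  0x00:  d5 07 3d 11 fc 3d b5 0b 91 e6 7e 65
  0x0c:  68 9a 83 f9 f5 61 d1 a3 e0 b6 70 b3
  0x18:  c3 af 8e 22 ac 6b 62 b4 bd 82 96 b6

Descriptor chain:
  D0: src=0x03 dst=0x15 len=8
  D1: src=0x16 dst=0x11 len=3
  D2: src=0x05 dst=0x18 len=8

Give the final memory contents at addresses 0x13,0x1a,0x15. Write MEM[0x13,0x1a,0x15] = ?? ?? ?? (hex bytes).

MEM[0x13,0x1a,0x15] = b5 0b 11

[0] 0x03->0x15 len=8 : 11 fc 3d b5 0b 91 e6 7e
[1] 0x16->0x11 len=3 : fc 3d b5
[2] 0x05->0x18 len=8 : 3d b5 0b 91 e6 7e 65 68
query mem[0x13]=0xb5, mem[0x1a]=0x0b, mem[0x15]=0x11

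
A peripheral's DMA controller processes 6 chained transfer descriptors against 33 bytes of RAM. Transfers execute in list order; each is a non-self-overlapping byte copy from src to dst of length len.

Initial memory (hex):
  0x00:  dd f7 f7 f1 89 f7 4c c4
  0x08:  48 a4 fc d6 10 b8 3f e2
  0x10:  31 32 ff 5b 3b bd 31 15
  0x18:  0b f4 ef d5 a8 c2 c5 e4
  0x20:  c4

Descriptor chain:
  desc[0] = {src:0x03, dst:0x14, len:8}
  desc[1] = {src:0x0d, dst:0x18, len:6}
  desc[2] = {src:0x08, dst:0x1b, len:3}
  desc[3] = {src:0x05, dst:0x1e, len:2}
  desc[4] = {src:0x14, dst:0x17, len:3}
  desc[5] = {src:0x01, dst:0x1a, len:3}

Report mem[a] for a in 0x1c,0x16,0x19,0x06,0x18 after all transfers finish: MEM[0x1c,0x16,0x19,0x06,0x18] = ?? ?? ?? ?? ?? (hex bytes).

  after D0: wrote 8B at 0x14 = f189f74cc448a4fc
  after D1: wrote 6B at 0x18 = b83fe23132ff
  after D2: wrote 3B at 0x1b = 48a4fc
  after D3: wrote 2B at 0x1e = f74c
  after D4: wrote 3B at 0x17 = f189f7
  after D5: wrote 3B at 0x1a = f7f7f1
query mem[0x1c]=0xf1, mem[0x16]=0xf7, mem[0x19]=0xf7, mem[0x06]=0x4c, mem[0x18]=0x89

MEM[0x1c,0x16,0x19,0x06,0x18] = f1 f7 f7 4c 89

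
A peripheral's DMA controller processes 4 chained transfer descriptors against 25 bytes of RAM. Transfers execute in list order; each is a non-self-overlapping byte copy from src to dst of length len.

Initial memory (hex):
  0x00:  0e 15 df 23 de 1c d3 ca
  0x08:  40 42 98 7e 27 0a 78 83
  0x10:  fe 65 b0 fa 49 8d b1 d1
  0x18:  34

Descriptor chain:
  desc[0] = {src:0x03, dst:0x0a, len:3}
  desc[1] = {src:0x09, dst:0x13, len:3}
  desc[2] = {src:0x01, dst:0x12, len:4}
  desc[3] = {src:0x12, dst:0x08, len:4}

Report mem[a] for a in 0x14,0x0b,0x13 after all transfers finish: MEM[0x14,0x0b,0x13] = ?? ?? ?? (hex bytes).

#0 dst[0x0a+3] := {0x23,0xde,0x1c}
#1 dst[0x13+3] := {0x42,0x23,0xde}
#2 dst[0x12+4] := {0x15,0xdf,0x23,0xde}
#3 dst[0x08+4] := {0x15,0xdf,0x23,0xde}
query mem[0x14]=0x23, mem[0x0b]=0xde, mem[0x13]=0xdf

MEM[0x14,0x0b,0x13] = 23 de df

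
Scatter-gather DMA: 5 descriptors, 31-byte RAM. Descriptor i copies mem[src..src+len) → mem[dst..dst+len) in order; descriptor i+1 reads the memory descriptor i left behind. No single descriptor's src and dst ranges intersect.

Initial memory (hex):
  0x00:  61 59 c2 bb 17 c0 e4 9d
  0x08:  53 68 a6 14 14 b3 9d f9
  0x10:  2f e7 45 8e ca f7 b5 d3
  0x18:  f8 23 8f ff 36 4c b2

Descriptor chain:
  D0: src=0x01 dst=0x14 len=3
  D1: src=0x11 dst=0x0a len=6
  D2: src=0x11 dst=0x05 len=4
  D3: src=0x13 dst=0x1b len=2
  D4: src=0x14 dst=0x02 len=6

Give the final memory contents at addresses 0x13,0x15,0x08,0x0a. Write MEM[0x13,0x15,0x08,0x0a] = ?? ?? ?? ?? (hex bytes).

D0: mem[0x14..0x16] <- [59 c2 bb]
D1: mem[0x0a..0x0f] <- [e7 45 8e 59 c2 bb]
D2: mem[0x05..0x08] <- [e7 45 8e 59]
D3: mem[0x1b..0x1c] <- [8e 59]
D4: mem[0x02..0x07] <- [59 c2 bb d3 f8 23]
query mem[0x13]=0x8e, mem[0x15]=0xc2, mem[0x08]=0x59, mem[0x0a]=0xe7

MEM[0x13,0x15,0x08,0x0a] = 8e c2 59 e7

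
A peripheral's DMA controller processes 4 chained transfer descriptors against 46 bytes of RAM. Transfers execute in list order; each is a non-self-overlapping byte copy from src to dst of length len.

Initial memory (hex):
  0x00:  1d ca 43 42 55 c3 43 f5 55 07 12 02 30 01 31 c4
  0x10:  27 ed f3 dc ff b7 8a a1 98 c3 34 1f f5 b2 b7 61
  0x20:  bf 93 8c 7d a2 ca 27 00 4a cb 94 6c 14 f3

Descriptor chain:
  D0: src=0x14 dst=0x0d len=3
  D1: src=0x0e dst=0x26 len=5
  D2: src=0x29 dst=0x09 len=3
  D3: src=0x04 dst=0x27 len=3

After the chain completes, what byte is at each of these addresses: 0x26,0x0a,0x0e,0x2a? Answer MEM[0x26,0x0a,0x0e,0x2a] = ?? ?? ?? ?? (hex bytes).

MEM[0x26,0x0a,0x0e,0x2a] = b7 f3 b7 f3

D0: mem[0x0d..0x0f] <- [ff b7 8a]
D1: mem[0x26..0x2a] <- [b7 8a 27 ed f3]
D2: mem[0x09..0x0b] <- [ed f3 6c]
D3: mem[0x27..0x29] <- [55 c3 43]
query mem[0x26]=0xb7, mem[0x0a]=0xf3, mem[0x0e]=0xb7, mem[0x2a]=0xf3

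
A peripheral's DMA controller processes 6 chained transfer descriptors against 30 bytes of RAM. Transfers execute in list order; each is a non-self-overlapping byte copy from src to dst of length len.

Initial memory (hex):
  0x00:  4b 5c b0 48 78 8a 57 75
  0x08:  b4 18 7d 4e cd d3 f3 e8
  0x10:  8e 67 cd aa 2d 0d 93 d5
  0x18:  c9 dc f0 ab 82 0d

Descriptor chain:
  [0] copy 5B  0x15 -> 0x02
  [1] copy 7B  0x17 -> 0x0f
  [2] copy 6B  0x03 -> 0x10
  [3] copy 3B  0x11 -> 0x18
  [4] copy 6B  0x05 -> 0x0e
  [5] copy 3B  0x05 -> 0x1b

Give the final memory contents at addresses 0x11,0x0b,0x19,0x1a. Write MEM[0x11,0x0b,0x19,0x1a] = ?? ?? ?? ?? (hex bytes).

MEM[0x11,0x0b,0x19,0x1a] = b4 4e c9 dc

[0] 0x15->0x02 len=5 : 0d 93 d5 c9 dc
[1] 0x17->0x0f len=7 : d5 c9 dc f0 ab 82 0d
[2] 0x03->0x10 len=6 : 93 d5 c9 dc 75 b4
[3] 0x11->0x18 len=3 : d5 c9 dc
[4] 0x05->0x0e len=6 : c9 dc 75 b4 18 7d
[5] 0x05->0x1b len=3 : c9 dc 75
query mem[0x11]=0xb4, mem[0x0b]=0x4e, mem[0x19]=0xc9, mem[0x1a]=0xdc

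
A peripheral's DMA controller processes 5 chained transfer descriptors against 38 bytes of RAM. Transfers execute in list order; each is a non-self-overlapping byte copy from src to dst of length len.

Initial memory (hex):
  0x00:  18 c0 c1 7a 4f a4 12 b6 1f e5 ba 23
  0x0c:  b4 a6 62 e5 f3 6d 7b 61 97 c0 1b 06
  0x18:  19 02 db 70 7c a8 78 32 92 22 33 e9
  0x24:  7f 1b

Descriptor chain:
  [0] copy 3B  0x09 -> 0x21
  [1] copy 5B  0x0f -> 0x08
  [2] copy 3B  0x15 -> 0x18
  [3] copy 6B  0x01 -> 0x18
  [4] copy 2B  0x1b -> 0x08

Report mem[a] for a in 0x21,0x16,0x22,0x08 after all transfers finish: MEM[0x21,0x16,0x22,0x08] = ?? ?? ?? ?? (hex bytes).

MEM[0x21,0x16,0x22,0x08] = e5 1b ba 4f

[0] 0x09->0x21 len=3 : e5 ba 23
[1] 0x0f->0x08 len=5 : e5 f3 6d 7b 61
[2] 0x15->0x18 len=3 : c0 1b 06
[3] 0x01->0x18 len=6 : c0 c1 7a 4f a4 12
[4] 0x1b->0x08 len=2 : 4f a4
query mem[0x21]=0xe5, mem[0x16]=0x1b, mem[0x22]=0xba, mem[0x08]=0x4f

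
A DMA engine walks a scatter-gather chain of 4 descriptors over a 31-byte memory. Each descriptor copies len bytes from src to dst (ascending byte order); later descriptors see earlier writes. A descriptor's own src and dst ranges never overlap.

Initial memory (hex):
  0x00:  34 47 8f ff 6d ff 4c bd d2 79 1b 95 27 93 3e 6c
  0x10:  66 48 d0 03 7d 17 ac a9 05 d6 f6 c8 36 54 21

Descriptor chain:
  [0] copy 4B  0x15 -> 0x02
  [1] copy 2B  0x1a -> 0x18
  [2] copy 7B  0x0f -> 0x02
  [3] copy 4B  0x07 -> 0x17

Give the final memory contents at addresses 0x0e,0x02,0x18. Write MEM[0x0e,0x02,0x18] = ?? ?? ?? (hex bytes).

MEM[0x0e,0x02,0x18] = 3e 6c 17

[0] 0x15->0x02 len=4 : 17 ac a9 05
[1] 0x1a->0x18 len=2 : f6 c8
[2] 0x0f->0x02 len=7 : 6c 66 48 d0 03 7d 17
[3] 0x07->0x17 len=4 : 7d 17 79 1b
query mem[0x0e]=0x3e, mem[0x02]=0x6c, mem[0x18]=0x17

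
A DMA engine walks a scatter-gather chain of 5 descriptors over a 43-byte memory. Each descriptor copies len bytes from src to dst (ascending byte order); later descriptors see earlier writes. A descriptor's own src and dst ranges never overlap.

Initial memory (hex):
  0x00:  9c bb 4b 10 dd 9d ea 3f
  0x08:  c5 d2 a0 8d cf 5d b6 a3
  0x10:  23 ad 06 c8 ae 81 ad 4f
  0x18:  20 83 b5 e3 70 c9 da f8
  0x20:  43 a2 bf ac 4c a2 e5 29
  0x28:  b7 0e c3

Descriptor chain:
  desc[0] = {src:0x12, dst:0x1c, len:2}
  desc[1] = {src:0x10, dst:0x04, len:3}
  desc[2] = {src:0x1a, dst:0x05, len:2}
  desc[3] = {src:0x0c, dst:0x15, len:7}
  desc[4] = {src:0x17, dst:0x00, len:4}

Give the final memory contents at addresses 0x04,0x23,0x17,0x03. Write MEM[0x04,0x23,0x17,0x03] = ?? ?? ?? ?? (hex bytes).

MEM[0x04,0x23,0x17,0x03] = 23 ac b6 ad

#0 dst[0x1c+2] := {0x06,0xc8}
#1 dst[0x04+3] := {0x23,0xad,0x06}
#2 dst[0x05+2] := {0xb5,0xe3}
#3 dst[0x15+7] := {0xcf,0x5d,0xb6,0xa3,0x23,0xad,0x06}
#4 dst[0x00+4] := {0xb6,0xa3,0x23,0xad}
query mem[0x04]=0x23, mem[0x23]=0xac, mem[0x17]=0xb6, mem[0x03]=0xad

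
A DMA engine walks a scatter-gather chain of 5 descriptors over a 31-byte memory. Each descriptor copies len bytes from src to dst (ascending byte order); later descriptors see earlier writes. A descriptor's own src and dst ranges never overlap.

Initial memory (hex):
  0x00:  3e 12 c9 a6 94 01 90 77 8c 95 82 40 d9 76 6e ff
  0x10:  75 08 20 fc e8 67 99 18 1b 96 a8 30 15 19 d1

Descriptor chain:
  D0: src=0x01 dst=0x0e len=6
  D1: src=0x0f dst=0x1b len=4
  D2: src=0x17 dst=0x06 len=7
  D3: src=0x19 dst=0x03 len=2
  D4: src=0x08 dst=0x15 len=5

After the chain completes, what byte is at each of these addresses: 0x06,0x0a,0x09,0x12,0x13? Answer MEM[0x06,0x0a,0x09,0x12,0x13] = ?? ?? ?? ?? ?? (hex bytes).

#0 dst[0x0e+6] := {0x12,0xc9,0xa6,0x94,0x01,0x90}
#1 dst[0x1b+4] := {0xc9,0xa6,0x94,0x01}
#2 dst[0x06+7] := {0x18,0x1b,0x96,0xa8,0xc9,0xa6,0x94}
#3 dst[0x03+2] := {0x96,0xa8}
#4 dst[0x15+5] := {0x96,0xa8,0xc9,0xa6,0x94}
query mem[0x06]=0x18, mem[0x0a]=0xc9, mem[0x09]=0xa8, mem[0x12]=0x01, mem[0x13]=0x90

MEM[0x06,0x0a,0x09,0x12,0x13] = 18 c9 a8 01 90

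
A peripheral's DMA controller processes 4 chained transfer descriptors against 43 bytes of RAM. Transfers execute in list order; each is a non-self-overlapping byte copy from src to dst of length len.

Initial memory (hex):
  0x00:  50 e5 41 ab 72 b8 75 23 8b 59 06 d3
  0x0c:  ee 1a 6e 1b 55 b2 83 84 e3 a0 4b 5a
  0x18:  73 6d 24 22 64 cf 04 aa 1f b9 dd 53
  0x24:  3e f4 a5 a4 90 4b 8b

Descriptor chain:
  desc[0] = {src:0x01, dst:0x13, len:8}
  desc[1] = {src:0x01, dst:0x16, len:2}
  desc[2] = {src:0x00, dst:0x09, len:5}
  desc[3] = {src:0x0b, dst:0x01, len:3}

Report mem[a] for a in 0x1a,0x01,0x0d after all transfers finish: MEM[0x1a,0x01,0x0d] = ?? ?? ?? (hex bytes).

D0: mem[0x13..0x1a] <- [e5 41 ab 72 b8 75 23 8b]
D1: mem[0x16..0x17] <- [e5 41]
D2: mem[0x09..0x0d] <- [50 e5 41 ab 72]
D3: mem[0x01..0x03] <- [41 ab 72]
query mem[0x1a]=0x8b, mem[0x01]=0x41, mem[0x0d]=0x72

MEM[0x1a,0x01,0x0d] = 8b 41 72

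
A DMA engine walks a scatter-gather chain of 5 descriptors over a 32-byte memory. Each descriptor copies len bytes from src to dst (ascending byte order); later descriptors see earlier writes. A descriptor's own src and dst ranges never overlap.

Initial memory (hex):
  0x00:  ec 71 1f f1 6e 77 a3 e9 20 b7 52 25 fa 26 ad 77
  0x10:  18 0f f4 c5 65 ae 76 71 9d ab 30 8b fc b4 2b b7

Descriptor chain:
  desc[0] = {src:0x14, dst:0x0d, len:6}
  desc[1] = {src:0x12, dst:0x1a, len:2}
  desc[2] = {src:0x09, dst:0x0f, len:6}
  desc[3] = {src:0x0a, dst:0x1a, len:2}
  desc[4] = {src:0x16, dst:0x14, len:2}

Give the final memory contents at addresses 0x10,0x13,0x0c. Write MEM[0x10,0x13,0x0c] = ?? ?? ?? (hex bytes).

#0 dst[0x0d+6] := {0x65,0xae,0x76,0x71,0x9d,0xab}
#1 dst[0x1a+2] := {0xab,0xc5}
#2 dst[0x0f+6] := {0xb7,0x52,0x25,0xfa,0x65,0xae}
#3 dst[0x1a+2] := {0x52,0x25}
#4 dst[0x14+2] := {0x76,0x71}
query mem[0x10]=0x52, mem[0x13]=0x65, mem[0x0c]=0xfa

MEM[0x10,0x13,0x0c] = 52 65 fa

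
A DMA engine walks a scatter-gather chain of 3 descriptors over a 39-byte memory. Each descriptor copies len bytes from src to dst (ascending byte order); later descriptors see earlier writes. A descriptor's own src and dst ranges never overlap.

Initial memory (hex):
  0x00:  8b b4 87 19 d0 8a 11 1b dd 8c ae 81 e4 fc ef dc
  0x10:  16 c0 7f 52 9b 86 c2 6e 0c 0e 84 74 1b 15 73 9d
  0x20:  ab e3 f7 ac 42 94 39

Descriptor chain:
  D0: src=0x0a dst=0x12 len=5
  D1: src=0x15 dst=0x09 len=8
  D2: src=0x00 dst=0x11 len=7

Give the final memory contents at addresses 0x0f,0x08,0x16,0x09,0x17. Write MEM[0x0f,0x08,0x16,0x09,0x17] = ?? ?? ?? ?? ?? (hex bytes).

#0 dst[0x12+5] := {0xae,0x81,0xe4,0xfc,0xef}
#1 dst[0x09+8] := {0xfc,0xef,0x6e,0x0c,0x0e,0x84,0x74,0x1b}
#2 dst[0x11+7] := {0x8b,0xb4,0x87,0x19,0xd0,0x8a,0x11}
query mem[0x0f]=0x74, mem[0x08]=0xdd, mem[0x16]=0x8a, mem[0x09]=0xfc, mem[0x17]=0x11

MEM[0x0f,0x08,0x16,0x09,0x17] = 74 dd 8a fc 11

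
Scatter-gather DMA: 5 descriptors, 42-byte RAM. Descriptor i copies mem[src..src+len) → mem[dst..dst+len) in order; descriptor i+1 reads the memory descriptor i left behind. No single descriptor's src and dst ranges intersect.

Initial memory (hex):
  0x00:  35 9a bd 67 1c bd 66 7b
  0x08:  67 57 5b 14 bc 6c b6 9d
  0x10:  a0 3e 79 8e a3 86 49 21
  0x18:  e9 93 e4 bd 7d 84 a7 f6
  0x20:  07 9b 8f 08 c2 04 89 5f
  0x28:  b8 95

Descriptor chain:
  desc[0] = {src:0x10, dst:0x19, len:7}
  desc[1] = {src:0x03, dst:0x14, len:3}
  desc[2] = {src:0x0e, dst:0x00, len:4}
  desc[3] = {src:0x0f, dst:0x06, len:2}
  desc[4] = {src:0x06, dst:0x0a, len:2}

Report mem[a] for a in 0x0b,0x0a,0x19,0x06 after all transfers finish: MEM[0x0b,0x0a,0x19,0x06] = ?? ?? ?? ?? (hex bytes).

MEM[0x0b,0x0a,0x19,0x06] = a0 9d a0 9d

  after D0: wrote 7B at 0x19 = a03e798ea38649
  after D1: wrote 3B at 0x14 = 671cbd
  after D2: wrote 4B at 0x00 = b69da03e
  after D3: wrote 2B at 0x06 = 9da0
  after D4: wrote 2B at 0x0a = 9da0
query mem[0x0b]=0xa0, mem[0x0a]=0x9d, mem[0x19]=0xa0, mem[0x06]=0x9d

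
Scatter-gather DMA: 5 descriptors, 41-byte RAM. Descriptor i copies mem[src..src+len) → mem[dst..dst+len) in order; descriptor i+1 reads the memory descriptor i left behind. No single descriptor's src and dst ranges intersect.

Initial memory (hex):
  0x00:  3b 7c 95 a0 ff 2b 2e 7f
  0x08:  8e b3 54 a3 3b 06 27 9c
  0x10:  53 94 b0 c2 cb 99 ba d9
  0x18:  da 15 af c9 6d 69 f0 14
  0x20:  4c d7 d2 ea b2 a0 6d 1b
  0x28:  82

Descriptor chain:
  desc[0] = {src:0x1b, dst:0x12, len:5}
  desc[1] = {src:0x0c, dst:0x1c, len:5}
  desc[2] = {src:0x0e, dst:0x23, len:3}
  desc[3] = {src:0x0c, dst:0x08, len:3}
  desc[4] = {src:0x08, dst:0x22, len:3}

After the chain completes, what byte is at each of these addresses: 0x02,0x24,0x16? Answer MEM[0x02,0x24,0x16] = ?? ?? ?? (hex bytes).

[0] 0x1b->0x12 len=5 : c9 6d 69 f0 14
[1] 0x0c->0x1c len=5 : 3b 06 27 9c 53
[2] 0x0e->0x23 len=3 : 27 9c 53
[3] 0x0c->0x08 len=3 : 3b 06 27
[4] 0x08->0x22 len=3 : 3b 06 27
query mem[0x02]=0x95, mem[0x24]=0x27, mem[0x16]=0x14

MEM[0x02,0x24,0x16] = 95 27 14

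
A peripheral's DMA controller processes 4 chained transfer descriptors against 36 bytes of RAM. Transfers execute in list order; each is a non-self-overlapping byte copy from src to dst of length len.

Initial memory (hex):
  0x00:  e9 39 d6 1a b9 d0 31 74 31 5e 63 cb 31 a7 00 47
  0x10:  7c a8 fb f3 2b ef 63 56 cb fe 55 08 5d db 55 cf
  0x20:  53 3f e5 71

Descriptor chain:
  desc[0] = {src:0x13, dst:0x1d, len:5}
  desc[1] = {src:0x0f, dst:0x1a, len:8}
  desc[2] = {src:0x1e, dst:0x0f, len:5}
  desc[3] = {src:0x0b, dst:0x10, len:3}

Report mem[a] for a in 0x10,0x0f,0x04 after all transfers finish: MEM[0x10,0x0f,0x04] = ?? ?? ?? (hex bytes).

MEM[0x10,0x0f,0x04] = cb f3 b9

D0: mem[0x1d..0x21] <- [f3 2b ef 63 56]
D1: mem[0x1a..0x21] <- [47 7c a8 fb f3 2b ef 63]
D2: mem[0x0f..0x13] <- [f3 2b ef 63 e5]
D3: mem[0x10..0x12] <- [cb 31 a7]
query mem[0x10]=0xcb, mem[0x0f]=0xf3, mem[0x04]=0xb9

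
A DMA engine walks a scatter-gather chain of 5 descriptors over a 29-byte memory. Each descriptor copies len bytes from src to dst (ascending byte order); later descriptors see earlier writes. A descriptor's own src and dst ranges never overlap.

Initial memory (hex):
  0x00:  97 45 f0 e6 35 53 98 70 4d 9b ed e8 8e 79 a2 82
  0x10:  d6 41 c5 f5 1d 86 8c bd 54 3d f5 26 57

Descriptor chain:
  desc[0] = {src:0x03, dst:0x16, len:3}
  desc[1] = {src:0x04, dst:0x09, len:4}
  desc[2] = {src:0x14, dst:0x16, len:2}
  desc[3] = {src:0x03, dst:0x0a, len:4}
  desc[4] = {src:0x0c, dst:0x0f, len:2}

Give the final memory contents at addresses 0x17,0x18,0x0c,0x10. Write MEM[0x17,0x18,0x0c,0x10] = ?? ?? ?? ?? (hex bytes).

MEM[0x17,0x18,0x0c,0x10] = 86 53 53 98

  after D0: wrote 3B at 0x16 = e63553
  after D1: wrote 4B at 0x09 = 35539870
  after D2: wrote 2B at 0x16 = 1d86
  after D3: wrote 4B at 0x0a = e6355398
  after D4: wrote 2B at 0x0f = 5398
query mem[0x17]=0x86, mem[0x18]=0x53, mem[0x0c]=0x53, mem[0x10]=0x98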